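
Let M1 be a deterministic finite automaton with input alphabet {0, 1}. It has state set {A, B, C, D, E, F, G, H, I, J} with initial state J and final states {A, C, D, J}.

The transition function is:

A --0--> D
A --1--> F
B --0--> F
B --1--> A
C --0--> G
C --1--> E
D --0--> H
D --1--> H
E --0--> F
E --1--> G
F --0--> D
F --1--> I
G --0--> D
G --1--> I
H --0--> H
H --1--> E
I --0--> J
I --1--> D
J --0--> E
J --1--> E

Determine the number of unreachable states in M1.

3

Starting at J and following transitions, the reachable set is {D, E, F, G, H, I, J}. That leaves A, B, C unreachable — 3 in total.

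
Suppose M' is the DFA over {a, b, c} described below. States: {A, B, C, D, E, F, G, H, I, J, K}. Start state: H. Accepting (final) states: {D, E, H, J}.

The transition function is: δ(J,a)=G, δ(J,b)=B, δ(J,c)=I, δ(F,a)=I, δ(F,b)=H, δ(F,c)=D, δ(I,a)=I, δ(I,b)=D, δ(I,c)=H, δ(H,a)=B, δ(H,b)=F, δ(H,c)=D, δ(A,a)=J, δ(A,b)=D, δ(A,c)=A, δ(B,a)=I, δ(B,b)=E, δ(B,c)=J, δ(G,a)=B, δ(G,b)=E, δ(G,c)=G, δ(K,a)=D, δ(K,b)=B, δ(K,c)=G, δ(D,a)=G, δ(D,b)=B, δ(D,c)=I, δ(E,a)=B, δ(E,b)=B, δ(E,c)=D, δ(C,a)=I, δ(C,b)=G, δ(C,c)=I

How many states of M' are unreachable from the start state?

3

Starting at H and following transitions, the reachable set is {B, D, E, F, G, H, I, J}. That leaves A, C, K unreachable — 3 in total.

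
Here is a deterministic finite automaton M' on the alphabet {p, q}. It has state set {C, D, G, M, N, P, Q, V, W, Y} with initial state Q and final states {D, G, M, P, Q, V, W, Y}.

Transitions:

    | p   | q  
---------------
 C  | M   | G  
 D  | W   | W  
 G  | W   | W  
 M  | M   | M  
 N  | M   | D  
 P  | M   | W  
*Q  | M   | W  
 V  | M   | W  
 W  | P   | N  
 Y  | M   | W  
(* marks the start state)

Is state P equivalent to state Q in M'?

States {C,G,V,Y} cannot be reached from the start state, so discard them.
Start with accepting vs non-accepting: {D,M,P,Q,W} | {N}.
On input q, block {D,M,P,Q,W} splits into {D,M,P,Q} and {W}.
On input p, block {D,M,P,Q} splits into {M,P,Q} and {D}.
Split {M,P,Q} by δ(·,q) → {P,Q} and {M}.
No further refinement is possible. Final partition (5 blocks): {P,Q} | {N} | {W} | {D} | {M}.
P and Q lie in the same block of the stable partition, so they are equivalent — no string distinguishes them.

Yes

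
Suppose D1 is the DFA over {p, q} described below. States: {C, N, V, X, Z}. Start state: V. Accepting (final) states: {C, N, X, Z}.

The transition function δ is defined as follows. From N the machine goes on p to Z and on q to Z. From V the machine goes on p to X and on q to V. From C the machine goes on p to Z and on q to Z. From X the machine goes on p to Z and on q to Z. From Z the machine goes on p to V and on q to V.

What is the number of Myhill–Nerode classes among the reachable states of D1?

3

First remove the unreachable states {C,N}; 3 states remain.
Start with accepting vs non-accepting: {X,Z} | {V}.
Refine {X,Z} on symbol p: members go to different blocks, giving {Z} and {X}.
No further refinement is possible. Final partition (3 blocks): {Z} | {V} | {X}.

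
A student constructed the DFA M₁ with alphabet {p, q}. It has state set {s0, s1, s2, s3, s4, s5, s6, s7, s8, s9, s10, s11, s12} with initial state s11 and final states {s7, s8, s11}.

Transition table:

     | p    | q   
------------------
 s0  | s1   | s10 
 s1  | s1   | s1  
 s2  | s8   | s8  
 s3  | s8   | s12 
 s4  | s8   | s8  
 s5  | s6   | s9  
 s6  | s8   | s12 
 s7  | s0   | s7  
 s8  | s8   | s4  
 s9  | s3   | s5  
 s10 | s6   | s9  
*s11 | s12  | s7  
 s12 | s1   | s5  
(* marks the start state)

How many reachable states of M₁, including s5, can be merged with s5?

Reachable states from the start: {s0,s1,s3,s4,s5,s6,s7,s8,s9,s10,s11,s12}. Unreachable: {s2} — drop them.
Initial partition by acceptance: {s7,s8,s11} | {s0,s1,s3,s4,s5,s6,s9,s10,s12}.
On input p, block {s7,s8,s11} splits into {s7,s11} and {s8}.
On input p, block {s0,s1,s3,s4,s5,s6,s9,s10,s12} splits into {s0,s1,s5,s9,s10,s12} and {s3,s4,s6}.
On input p, block {s0,s1,s5,s9,s10,s12} splits into {s0,s1,s12} and {s5,s9,s10}.
Split {s0,s1,s12} by δ(·,q) → {s0,s12} and {s1}.
Refine {s3,s4,s6} on symbol q: members go to different blocks, giving {s3,s6} and {s4}.
The partition is now stable with 7 blocks: {s7,s11} | {s0,s12} | {s8} | {s3,s6} | {s5,s9,s10} | {s1} | {s4}.
State s5 belongs to the block {s5,s9,s10}, which has 3 states.

3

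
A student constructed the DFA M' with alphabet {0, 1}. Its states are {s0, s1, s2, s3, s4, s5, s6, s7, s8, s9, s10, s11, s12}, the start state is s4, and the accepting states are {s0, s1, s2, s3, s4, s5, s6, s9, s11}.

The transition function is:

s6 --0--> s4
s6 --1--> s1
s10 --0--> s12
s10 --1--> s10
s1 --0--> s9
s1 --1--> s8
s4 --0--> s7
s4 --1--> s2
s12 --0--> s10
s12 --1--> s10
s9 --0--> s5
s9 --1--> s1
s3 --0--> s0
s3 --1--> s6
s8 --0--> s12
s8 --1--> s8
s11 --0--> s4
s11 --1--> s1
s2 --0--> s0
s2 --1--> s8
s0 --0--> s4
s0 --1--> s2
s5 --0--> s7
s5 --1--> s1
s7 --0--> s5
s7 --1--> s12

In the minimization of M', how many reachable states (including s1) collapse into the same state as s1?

Reachable states from the start: {s0,s1,s2,s4,s5,s7,s8,s9,s10,s12}. Unreachable: {s3,s6,s11} — drop them.
Initial partition by acceptance: {s0,s1,s2,s4,s5,s9} | {s7,s8,s10,s12}.
Split {s0,s1,s2,s4,s5,s9} by δ(·,0) → {s0,s1,s2,s9} and {s4,s5}.
Refine {s0,s1,s2,s9} on symbol 0: members go to different blocks, giving {s0,s9} and {s1,s2}.
Split {s7,s8,s10,s12} by δ(·,0) → {s8,s10,s12} and {s7}.
Stable partition: {s0,s9} | {s8,s10,s12} | {s4,s5} | {s1,s2} | {s7} — 5 equivalence classes.
State s1 belongs to the block {s1,s2}, which has 2 states.

2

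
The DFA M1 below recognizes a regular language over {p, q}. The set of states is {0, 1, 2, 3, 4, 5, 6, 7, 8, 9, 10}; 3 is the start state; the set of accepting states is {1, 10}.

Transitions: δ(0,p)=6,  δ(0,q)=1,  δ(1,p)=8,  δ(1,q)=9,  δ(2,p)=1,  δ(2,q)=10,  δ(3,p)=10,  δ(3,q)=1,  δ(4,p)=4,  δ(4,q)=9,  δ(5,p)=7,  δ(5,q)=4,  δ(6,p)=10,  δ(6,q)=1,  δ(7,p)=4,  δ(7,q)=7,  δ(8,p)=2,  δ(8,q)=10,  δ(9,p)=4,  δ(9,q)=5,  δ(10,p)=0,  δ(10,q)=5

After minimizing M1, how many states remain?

Every state is reachable, so we keep all 11.
Initial partition by acceptance: {1,10} | {0,2,3,4,5,6,7,8,9}.
Refine {0,2,3,4,5,6,7,8,9} on symbol p: members go to different blocks, giving {0,4,5,7,8,9} and {2,3,6}.
On input p, block {0,4,5,7,8,9} splits into {4,5,7,9} and {0,8}.
No further refinement is possible. Final partition (4 blocks): {1,10} | {4,5,7,9} | {2,3,6} | {0,8}.

4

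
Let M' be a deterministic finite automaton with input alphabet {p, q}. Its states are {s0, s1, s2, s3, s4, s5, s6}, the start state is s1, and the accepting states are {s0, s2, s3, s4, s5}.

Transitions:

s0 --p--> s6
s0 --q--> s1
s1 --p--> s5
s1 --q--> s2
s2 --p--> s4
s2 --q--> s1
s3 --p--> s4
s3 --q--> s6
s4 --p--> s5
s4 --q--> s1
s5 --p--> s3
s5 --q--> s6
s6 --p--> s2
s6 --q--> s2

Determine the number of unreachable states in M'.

Starting at s1 and following transitions, the reachable set is {s1, s2, s3, s4, s5, s6}. That leaves s0 unreachable — 1 in total.

1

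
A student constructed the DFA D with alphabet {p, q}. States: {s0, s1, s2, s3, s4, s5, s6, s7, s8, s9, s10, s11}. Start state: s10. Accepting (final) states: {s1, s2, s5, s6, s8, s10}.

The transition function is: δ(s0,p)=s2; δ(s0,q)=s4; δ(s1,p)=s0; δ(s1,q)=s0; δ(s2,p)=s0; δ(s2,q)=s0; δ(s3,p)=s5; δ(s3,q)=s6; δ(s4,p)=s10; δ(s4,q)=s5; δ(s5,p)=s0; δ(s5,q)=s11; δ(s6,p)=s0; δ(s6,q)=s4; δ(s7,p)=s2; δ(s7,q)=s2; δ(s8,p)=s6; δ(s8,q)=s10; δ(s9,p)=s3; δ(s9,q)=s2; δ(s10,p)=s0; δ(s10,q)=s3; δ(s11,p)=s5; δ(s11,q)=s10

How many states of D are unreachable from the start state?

No path from s10 leads to s1, s7, s8, s9; the other 8 states are all reachable.

4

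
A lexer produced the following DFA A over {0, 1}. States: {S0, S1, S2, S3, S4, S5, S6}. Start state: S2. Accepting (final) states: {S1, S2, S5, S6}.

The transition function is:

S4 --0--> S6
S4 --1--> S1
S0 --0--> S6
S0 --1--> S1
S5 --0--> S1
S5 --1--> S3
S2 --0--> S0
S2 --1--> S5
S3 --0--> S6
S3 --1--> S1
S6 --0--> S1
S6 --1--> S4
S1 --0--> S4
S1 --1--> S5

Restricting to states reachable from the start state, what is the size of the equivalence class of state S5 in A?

2

All states are reachable from the start state.
Initial partition by acceptance: {S1,S2,S5,S6} | {S0,S3,S4}.
On input 0, block {S1,S2,S5,S6} splits into {S1,S2} and {S5,S6}.
The partition is now stable with 3 blocks: {S1,S2} | {S0,S3,S4} | {S5,S6}.
The equivalence class containing S5 is {S5,S6}, of size 2.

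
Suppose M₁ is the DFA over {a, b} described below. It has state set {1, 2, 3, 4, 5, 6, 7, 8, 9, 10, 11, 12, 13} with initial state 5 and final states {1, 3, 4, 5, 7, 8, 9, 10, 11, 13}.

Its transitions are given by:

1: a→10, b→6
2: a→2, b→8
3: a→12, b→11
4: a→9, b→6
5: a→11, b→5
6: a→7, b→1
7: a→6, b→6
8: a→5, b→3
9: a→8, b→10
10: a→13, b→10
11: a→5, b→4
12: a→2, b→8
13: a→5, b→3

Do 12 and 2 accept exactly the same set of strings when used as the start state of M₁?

Every state is reachable, so we keep all 13.
Start with accepting vs non-accepting: {1,3,4,5,7,8,9,10,11,13} | {2,6,12}.
On input a, block {1,3,4,5,7,8,9,10,11,13} splits into {1,4,5,8,9,10,11,13} and {3,7}.
Refine {1,4,5,8,9,10,11,13} on symbol b: members go to different blocks, giving {5,9,10,11} and {1,4} and {8,13}.
Refine {5,9,10,11} on symbol a: members go to different blocks, giving {5,11} and {9,10}.
Refine {5,11} on symbol b: members go to different blocks, giving {5} and {11}.
Split {2,6,12} by δ(·,a) → {2,12} and {6}.
On input a, block {3,7} splits into {3} and {7}.
The partition is now stable with 9 blocks: {5} | {2,12} | {3} | {1,4} | {8,13} | {9,10} | {11} | {6} | {7}.
12 and 2 lie in the same block of the stable partition, so they are equivalent — no string distinguishes them.

Yes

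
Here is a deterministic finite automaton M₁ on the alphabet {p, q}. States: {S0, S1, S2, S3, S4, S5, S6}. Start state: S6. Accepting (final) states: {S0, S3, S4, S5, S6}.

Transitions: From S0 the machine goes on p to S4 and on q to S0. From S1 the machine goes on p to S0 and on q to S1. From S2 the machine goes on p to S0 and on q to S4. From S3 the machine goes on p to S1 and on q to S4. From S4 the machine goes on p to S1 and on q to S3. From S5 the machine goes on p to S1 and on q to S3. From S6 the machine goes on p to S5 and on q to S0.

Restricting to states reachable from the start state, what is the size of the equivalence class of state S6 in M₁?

2

Reachable states from the start: {S0,S1,S3,S4,S5,S6}. Unreachable: {S2} — drop them.
P0 = {S0,S3,S4,S5,S6} | {S1}.
Refine {S0,S3,S4,S5,S6} on symbol p: members go to different blocks, giving {S3,S4,S5} and {S0,S6}.
The partition is now stable with 3 blocks: {S3,S4,S5} | {S1} | {S0,S6}.
The equivalence class containing S6 is {S0,S6}, of size 2.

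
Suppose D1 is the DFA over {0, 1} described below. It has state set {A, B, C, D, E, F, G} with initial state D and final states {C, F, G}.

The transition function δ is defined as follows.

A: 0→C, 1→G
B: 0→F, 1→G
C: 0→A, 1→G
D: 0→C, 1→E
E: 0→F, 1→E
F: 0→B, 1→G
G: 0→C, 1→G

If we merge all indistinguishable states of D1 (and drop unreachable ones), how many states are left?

4

All states are reachable from the start state.
Start with accepting vs non-accepting: {C,F,G} | {A,B,D,E}.
Split {C,F,G} by δ(·,0) → {C,F} and {G}.
Refine {A,B,D,E} on symbol 1: members go to different blocks, giving {A,B} and {D,E}.
The partition is now stable with 4 blocks: {C,F} | {A,B} | {G} | {D,E}.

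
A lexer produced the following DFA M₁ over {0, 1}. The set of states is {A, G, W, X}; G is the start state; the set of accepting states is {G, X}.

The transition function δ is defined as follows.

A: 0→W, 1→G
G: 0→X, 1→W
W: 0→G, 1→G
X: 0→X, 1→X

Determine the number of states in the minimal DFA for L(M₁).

Reachable states from the start: {G,W,X}. Unreachable: {A} — drop them.
Start with accepting vs non-accepting: {G,X} | {W}.
On input 1, block {G,X} splits into {G} and {X}.
No further refinement is possible. Final partition (3 blocks): {G} | {W} | {X}.

3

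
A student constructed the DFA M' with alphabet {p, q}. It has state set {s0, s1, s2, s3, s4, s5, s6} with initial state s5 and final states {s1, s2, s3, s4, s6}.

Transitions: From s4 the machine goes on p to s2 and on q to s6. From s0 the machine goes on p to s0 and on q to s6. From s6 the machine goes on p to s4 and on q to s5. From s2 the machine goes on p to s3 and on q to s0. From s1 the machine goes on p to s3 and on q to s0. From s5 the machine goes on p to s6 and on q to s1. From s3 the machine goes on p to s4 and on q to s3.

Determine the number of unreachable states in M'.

A breadth-first search from the start state visits every state.

0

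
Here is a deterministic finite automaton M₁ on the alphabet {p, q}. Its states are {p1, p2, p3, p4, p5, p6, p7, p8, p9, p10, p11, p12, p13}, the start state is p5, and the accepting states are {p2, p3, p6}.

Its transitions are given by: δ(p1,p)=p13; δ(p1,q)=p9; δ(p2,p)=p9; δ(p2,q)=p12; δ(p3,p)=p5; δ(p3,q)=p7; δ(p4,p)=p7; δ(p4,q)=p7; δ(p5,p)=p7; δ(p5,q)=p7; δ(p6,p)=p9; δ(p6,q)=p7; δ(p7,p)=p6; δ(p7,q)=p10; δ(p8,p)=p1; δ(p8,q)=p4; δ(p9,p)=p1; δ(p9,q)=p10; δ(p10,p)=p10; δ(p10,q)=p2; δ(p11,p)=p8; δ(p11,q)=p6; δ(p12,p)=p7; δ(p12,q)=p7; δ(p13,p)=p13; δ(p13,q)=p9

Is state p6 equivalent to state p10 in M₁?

No

States {p3,p4,p8,p11} cannot be reached from the start state, so discard them.
Initial partition by acceptance: {p2,p6} | {p1,p5,p7,p9,p10,p12,p13}.
On input p, block {p1,p5,p7,p9,p10,p12,p13} splits into {p1,p5,p9,p10,p12,p13} and {p7}.
Refine {p2,p6} on symbol q: members go to different blocks, giving {p2} and {p6}.
On input p, block {p1,p5,p9,p10,p12,p13} splits into {p1,p9,p10,p13} and {p5,p12}.
Refine {p1,p9,p10,p13} on symbol q: members go to different blocks, giving {p1,p9,p13} and {p10}.
Refine {p1,p9,p13} on symbol q: members go to different blocks, giving {p1,p13} and {p9}.
Stable partition: {p2} | {p1,p13} | {p7} | {p6} | {p5,p12} | {p10} | {p9} — 7 equivalence classes.
p6 and p10 end up in different blocks, so they are distinguishable. For instance, the string 'ε' is accepted from only p6.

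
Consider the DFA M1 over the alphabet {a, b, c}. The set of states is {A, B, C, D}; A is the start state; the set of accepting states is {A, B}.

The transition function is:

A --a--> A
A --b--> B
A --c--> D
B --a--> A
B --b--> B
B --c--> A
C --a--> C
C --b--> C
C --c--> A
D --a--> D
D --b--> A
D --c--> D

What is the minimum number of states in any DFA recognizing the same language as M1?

States {C} cannot be reached from the start state, so discard them.
P0 = {A,B} | {D}.
Split {A,B} by δ(·,c) → {A} and {B}.
No further refinement is possible. Final partition (3 blocks): {A} | {D} | {B}.

3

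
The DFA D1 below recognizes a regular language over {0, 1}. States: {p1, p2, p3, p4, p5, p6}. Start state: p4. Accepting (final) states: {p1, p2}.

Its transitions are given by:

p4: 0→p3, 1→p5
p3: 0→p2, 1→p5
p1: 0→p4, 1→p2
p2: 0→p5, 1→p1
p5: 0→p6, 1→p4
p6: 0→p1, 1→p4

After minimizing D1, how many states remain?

Start with accepting vs non-accepting: {p1,p2} | {p3,p4,p5,p6}.
On input 0, block {p3,p4,p5,p6} splits into {p3,p6} and {p4,p5}.
The partition is now stable with 3 blocks: {p1,p2} | {p3,p6} | {p4,p5}.

3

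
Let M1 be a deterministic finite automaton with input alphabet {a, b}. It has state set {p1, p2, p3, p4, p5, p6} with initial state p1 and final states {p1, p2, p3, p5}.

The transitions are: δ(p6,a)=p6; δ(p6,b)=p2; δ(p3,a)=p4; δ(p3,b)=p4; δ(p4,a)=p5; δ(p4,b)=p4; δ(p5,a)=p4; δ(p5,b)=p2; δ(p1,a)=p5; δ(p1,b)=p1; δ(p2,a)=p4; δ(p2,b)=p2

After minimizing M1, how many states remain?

States {p3,p6} cannot be reached from the start state, so discard them.
Start with accepting vs non-accepting: {p1,p2,p5} | {p4}.
On input a, block {p1,p2,p5} splits into {p2,p5} and {p1}.
The partition is now stable with 3 blocks: {p2,p5} | {p4} | {p1}.

3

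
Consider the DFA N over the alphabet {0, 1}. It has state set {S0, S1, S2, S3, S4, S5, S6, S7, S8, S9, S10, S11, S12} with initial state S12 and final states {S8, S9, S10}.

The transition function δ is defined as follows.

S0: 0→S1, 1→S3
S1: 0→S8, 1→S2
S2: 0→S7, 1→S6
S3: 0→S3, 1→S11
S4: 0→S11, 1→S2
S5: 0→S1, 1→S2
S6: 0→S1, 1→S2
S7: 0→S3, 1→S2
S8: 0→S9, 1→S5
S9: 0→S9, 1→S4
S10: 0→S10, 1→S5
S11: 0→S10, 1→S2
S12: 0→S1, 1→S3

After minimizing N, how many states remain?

7

Reachable states from the start: {S1,S2,S3,S4,S5,S6,S7,S8,S9,S10,S11,S12}. Unreachable: {S0} — drop them.
Start with accepting vs non-accepting: {S8,S9,S10} | {S1,S2,S3,S4,S5,S6,S7,S11,S12}.
Split {S1,S2,S3,S4,S5,S6,S7,S11,S12} by δ(·,0) → {S2,S3,S4,S5,S6,S7,S12} and {S1,S11}.
Split {S2,S3,S4,S5,S6,S7,S12} by δ(·,0) → {S4,S5,S6,S12} and {S2,S3,S7}.
Refine {S2,S3,S7} on symbol 1: members go to different blocks, giving {S2} and {S3} and {S7}.
On input 1, block {S4,S5,S6,S12} splits into {S4,S5,S6} and {S12}.
Stable partition: {S8,S9,S10} | {S4,S5,S6} | {S1,S11} | {S2} | {S3} | {S7} | {S12} — 7 equivalence classes.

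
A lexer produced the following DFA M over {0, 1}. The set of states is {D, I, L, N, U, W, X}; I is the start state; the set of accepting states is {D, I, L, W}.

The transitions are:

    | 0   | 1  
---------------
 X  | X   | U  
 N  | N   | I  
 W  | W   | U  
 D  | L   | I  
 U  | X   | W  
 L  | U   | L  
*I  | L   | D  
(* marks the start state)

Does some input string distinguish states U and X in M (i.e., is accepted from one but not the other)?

First remove the unreachable states {N}; 6 states remain.
P0 = {D,I,L,W} | {U,X}.
Refine {D,I,L,W} on symbol 0: members go to different blocks, giving {D,I,W} and {L}.
Refine {D,I,W} on symbol 0: members go to different blocks, giving {D,I} and {W}.
Refine {U,X} on symbol 1: members go to different blocks, giving {X} and {U}.
Stable partition: {D,I} | {X} | {L} | {W} | {U} — 5 equivalence classes.
U and X end up in different blocks, so they are distinguishable. For instance, the string '1' is accepted from only U.

Yes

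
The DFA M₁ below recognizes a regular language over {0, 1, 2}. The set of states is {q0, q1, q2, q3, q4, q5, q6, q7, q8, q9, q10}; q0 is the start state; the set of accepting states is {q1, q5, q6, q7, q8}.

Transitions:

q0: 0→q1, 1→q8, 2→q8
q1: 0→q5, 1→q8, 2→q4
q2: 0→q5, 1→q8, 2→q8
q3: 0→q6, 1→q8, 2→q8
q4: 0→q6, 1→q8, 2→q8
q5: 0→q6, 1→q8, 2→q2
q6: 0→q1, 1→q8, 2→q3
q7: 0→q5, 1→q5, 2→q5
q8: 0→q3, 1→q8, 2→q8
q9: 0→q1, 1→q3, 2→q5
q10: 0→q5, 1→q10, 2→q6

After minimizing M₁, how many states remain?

Reachable states from the start: {q0,q1,q2,q3,q4,q5,q6,q8}. Unreachable: {q7,q9,q10} — drop them.
Start with accepting vs non-accepting: {q1,q5,q6,q8} | {q0,q2,q3,q4}.
On input 0, block {q1,q5,q6,q8} splits into {q1,q5,q6} and {q8}.
The partition is now stable with 3 blocks: {q1,q5,q6} | {q0,q2,q3,q4} | {q8}.

3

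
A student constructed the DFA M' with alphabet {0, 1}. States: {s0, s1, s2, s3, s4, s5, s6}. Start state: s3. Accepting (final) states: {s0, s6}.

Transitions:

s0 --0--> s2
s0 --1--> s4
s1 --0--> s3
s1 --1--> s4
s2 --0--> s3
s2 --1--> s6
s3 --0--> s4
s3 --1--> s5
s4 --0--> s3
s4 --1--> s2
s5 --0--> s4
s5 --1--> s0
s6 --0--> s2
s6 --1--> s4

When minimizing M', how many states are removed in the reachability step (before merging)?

Starting at s3 and following transitions, the reachable set is {s0, s2, s3, s4, s5, s6}. That leaves s1 unreachable — 1 in total.

1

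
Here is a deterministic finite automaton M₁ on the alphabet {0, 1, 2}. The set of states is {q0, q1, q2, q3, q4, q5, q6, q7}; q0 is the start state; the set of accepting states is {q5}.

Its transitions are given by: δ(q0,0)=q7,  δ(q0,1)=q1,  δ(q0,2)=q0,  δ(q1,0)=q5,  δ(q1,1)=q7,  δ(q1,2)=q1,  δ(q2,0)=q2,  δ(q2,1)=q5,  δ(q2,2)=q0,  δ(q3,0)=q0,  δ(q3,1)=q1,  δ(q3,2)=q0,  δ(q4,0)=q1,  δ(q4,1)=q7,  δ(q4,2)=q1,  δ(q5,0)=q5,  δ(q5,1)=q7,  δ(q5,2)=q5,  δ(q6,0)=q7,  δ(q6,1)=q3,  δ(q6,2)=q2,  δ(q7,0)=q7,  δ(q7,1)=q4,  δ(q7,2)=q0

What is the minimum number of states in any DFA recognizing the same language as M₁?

States {q2,q3,q6} cannot be reached from the start state, so discard them.
Start with accepting vs non-accepting: {q5} | {q0,q1,q4,q7}.
Split {q0,q1,q4,q7} by δ(·,0) → {q0,q4,q7} and {q1}.
Split {q0,q4,q7} by δ(·,0) → {q0,q7} and {q4}.
On input 1, block {q0,q7} splits into {q0} and {q7}.
The partition is now stable with 5 blocks: {q5} | {q0} | {q1} | {q4} | {q7}.

5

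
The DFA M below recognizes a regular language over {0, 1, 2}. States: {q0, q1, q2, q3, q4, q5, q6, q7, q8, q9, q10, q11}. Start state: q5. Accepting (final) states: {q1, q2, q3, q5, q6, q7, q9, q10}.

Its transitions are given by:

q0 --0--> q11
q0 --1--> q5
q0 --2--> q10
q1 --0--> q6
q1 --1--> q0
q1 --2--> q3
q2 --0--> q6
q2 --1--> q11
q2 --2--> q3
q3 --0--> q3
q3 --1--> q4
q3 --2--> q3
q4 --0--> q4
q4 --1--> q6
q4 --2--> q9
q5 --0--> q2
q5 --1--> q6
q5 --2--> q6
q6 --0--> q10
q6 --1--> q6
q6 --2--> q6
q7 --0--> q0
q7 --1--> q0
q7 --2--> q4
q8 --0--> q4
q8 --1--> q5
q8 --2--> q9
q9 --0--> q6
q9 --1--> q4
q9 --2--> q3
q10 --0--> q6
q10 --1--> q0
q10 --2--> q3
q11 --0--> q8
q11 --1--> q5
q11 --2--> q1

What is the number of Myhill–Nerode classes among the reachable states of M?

First remove the unreachable states {q7}; 11 states remain.
Start with accepting vs non-accepting: {q1,q2,q3,q5,q6,q9,q10} | {q0,q4,q8,q11}.
Split {q1,q2,q3,q5,q6,q9,q10} by δ(·,1) → {q1,q2,q3,q9,q10} and {q5,q6}.
Split {q1,q2,q3,q9,q10} by δ(·,0) → {q1,q2,q9,q10} and {q3}.
No further refinement is possible. Final partition (4 blocks): {q1,q2,q9,q10} | {q0,q4,q8,q11} | {q5,q6} | {q3}.

4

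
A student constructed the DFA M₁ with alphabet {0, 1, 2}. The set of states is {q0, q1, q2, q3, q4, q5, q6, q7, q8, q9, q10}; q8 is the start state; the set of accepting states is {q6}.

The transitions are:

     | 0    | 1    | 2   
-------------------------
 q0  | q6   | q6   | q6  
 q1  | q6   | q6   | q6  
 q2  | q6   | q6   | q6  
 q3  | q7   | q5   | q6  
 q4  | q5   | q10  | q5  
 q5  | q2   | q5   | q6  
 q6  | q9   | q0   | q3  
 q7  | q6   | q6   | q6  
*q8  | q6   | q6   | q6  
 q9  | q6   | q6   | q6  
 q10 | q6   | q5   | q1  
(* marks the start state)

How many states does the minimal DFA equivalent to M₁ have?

3

First remove the unreachable states {q1,q4,q10}; 8 states remain.
P0 = {q6} | {q0,q2,q3,q5,q7,q8,q9}.
On input 0, block {q0,q2,q3,q5,q7,q8,q9} splits into {q0,q2,q7,q8,q9} and {q3,q5}.
Stable partition: {q6} | {q0,q2,q7,q8,q9} | {q3,q5} — 3 equivalence classes.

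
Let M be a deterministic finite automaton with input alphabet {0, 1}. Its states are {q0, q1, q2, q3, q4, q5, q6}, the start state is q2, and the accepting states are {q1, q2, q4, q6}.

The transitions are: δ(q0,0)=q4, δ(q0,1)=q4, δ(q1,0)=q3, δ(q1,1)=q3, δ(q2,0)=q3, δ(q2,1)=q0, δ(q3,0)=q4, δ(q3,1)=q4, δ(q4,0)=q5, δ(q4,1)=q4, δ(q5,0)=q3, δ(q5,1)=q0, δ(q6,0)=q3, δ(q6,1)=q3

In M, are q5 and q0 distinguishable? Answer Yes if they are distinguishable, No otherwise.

First remove the unreachable states {q1,q6}; 5 states remain.
P0 = {q2,q4} | {q0,q3,q5}.
Split {q2,q4} by δ(·,1) → {q2} and {q4}.
Refine {q0,q3,q5} on symbol 0: members go to different blocks, giving {q0,q3} and {q5}.
No further refinement is possible. Final partition (4 blocks): {q2} | {q0,q3} | {q4} | {q5}.
q5 and q0 end up in different blocks, so they are distinguishable. For instance, the string '0' is accepted from only q0.

Yes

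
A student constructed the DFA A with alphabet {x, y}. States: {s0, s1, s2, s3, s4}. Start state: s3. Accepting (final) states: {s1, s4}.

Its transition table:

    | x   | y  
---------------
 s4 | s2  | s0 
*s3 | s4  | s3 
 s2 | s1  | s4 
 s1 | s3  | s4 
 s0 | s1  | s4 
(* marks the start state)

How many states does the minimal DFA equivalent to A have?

All states are reachable from the start state.
P0 = {s1,s4} | {s0,s2,s3}.
On input y, block {s1,s4} splits into {s1} and {s4}.
Refine {s0,s2,s3} on symbol x: members go to different blocks, giving {s0,s2} and {s3}.
Stable partition: {s1} | {s0,s2} | {s4} | {s3} — 4 equivalence classes.

4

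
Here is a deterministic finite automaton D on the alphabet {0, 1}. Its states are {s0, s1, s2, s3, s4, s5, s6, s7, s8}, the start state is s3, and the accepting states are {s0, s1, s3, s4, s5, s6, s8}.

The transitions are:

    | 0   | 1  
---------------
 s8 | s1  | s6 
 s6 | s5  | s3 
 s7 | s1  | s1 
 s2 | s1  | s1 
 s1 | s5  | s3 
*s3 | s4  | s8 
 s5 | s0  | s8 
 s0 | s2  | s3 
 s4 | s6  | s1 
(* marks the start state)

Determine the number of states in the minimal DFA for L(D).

First remove the unreachable states {s7}; 8 states remain.
Initial partition by acceptance: {s0,s1,s3,s4,s5,s6,s8} | {s2}.
Split {s0,s1,s3,s4,s5,s6,s8} by δ(·,0) → {s1,s3,s4,s5,s6,s8} and {s0}.
On input 0, block {s1,s3,s4,s5,s6,s8} splits into {s1,s3,s4,s6,s8} and {s5}.
Split {s1,s3,s4,s6,s8} by δ(·,0) → {s3,s4,s8} and {s1,s6}.
Refine {s3,s4,s8} on symbol 0: members go to different blocks, giving {s4,s8} and {s3}.
Stable partition: {s4,s8} | {s2} | {s0} | {s5} | {s1,s6} | {s3} — 6 equivalence classes.

6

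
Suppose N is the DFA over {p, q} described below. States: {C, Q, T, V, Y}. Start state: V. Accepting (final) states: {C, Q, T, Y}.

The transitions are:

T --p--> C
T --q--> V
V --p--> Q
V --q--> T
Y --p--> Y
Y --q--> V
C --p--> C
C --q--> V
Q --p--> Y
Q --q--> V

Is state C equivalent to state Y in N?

Yes

All states are reachable from the start state.
P0 = {C,Q,T,Y} | {V}.
Stable partition: {C,Q,T,Y} | {V} — 2 equivalence classes.
C and Y lie in the same block of the stable partition, so they are equivalent — no string distinguishes them.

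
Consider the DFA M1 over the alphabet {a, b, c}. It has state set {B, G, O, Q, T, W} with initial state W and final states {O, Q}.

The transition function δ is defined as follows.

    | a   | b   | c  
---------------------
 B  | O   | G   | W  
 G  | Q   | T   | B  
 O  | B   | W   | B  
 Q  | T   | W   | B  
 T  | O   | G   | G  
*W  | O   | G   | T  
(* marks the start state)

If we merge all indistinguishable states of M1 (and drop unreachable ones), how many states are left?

Every state is reachable, so we keep all 6.
Initial partition by acceptance: {O,Q} | {B,G,T,W}.
The partition is now stable with 2 blocks: {O,Q} | {B,G,T,W}.

2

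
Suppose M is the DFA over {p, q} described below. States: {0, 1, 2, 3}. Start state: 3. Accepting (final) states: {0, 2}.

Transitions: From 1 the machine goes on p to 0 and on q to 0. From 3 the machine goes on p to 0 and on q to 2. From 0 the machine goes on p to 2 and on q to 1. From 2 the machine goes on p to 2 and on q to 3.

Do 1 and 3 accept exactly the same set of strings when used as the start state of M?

All states are reachable from the start state.
P0 = {0,2} | {1,3}.
The partition is now stable with 2 blocks: {0,2} | {1,3}.
1 and 3 lie in the same block of the stable partition, so they are equivalent — no string distinguishes them.

Yes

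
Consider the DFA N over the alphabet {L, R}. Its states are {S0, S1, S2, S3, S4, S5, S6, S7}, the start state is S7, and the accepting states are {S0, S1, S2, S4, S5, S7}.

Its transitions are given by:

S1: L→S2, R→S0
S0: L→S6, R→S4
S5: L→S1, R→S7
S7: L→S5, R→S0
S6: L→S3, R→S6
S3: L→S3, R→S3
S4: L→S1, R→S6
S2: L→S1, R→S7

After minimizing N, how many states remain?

Every state is reachable, so we keep all 8.
P0 = {S0,S1,S2,S4,S5,S7} | {S3,S6}.
Split {S0,S1,S2,S4,S5,S7} by δ(·,L) → {S1,S2,S4,S5,S7} and {S0}.
On input R, block {S1,S2,S4,S5,S7} splits into {S1,S7} and {S2,S5} and {S4}.
No further refinement is possible. Final partition (5 blocks): {S1,S7} | {S3,S6} | {S0} | {S2,S5} | {S4}.

5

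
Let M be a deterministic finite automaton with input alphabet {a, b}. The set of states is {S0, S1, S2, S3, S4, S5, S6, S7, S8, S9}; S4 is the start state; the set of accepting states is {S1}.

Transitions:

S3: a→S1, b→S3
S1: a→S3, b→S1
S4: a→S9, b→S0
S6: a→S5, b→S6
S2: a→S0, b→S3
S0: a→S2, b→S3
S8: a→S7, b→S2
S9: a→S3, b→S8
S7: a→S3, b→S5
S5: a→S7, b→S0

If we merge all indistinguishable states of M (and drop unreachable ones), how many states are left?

5

Reachable states from the start: {S0,S1,S2,S3,S4,S5,S7,S8,S9}. Unreachable: {S6} — drop them.
Start with accepting vs non-accepting: {S1} | {S0,S2,S3,S4,S5,S7,S8,S9}.
Refine {S0,S2,S3,S4,S5,S7,S8,S9} on symbol a: members go to different blocks, giving {S0,S2,S4,S5,S7,S8,S9} and {S3}.
Split {S0,S2,S4,S5,S7,S8,S9} by δ(·,a) → {S0,S2,S4,S5,S8} and {S7,S9}.
Split {S0,S2,S4,S5,S8} by δ(·,a) → {S4,S5,S8} and {S0,S2}.
Stable partition: {S1} | {S4,S5,S8} | {S3} | {S7,S9} | {S0,S2} — 5 equivalence classes.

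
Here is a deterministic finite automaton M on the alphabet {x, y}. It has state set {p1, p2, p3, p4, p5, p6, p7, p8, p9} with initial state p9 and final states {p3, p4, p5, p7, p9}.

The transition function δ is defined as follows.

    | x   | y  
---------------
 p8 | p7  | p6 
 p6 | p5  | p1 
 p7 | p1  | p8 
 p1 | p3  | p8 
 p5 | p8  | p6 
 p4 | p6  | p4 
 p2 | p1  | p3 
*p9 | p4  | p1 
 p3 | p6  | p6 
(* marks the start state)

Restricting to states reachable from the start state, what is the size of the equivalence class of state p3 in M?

States {p2} cannot be reached from the start state, so discard them.
Start with accepting vs non-accepting: {p3,p4,p5,p7,p9} | {p1,p6,p8}.
Split {p3,p4,p5,p7,p9} by δ(·,x) → {p3,p4,p5,p7} and {p9}.
On input y, block {p3,p4,p5,p7} splits into {p3,p5,p7} and {p4}.
No further refinement is possible. Final partition (4 blocks): {p3,p5,p7} | {p1,p6,p8} | {p9} | {p4}.
The equivalence class containing p3 is {p3,p5,p7}, of size 3.

3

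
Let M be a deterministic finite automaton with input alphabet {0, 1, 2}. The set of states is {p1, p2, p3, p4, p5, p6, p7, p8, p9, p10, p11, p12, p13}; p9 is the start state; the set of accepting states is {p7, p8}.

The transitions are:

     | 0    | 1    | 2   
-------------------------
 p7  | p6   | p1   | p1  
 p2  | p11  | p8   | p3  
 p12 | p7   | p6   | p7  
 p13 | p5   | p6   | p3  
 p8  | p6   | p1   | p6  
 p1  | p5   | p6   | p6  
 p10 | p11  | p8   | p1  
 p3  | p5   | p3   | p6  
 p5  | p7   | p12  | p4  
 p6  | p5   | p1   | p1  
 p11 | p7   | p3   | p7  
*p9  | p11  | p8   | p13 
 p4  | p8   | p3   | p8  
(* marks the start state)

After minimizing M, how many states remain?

States {p2,p10} cannot be reached from the start state, so discard them.
Start with accepting vs non-accepting: {p7,p8} | {p1,p3,p4,p5,p6,p9,p11,p12,p13}.
Refine {p1,p3,p4,p5,p6,p9,p11,p12,p13} on symbol 0: members go to different blocks, giving {p1,p3,p6,p9,p13} and {p4,p5,p11,p12}.
On input 1, block {p1,p3,p6,p9,p13} splits into {p1,p3,p6,p13} and {p9}.
Refine {p4,p5,p11,p12} on symbol 1: members go to different blocks, giving {p4,p11,p12} and {p5}.
The partition is now stable with 5 blocks: {p7,p8} | {p1,p3,p6,p13} | {p4,p11,p12} | {p9} | {p5}.

5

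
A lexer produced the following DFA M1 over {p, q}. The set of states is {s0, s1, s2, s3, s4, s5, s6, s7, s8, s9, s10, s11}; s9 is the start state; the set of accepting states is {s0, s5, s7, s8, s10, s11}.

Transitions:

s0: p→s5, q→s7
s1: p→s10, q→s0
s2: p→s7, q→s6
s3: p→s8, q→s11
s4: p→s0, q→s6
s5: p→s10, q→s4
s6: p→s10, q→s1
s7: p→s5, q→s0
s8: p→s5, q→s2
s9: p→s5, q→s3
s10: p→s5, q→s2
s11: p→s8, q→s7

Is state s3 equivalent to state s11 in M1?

Every state is reachable, so we keep all 12.
Start with accepting vs non-accepting: {s0,s5,s7,s8,s10,s11} | {s1,s2,s3,s4,s6,s9}.
On input q, block {s0,s5,s7,s8,s10,s11} splits into {s0,s7,s11} and {s5,s8,s10}.
On input p, block {s1,s2,s3,s4,s6,s9} splits into {s1,s3,s6,s9} and {s2,s4}.
Refine {s1,s3,s6,s9} on symbol q: members go to different blocks, giving {s1,s3} and {s6,s9}.
No further refinement is possible. Final partition (5 blocks): {s0,s7,s11} | {s1,s3} | {s5,s8,s10} | {s2,s4} | {s6,s9}.
s3 and s11 end up in different blocks, so they are distinguishable. For instance, the string 'ε' is accepted from only s11.

No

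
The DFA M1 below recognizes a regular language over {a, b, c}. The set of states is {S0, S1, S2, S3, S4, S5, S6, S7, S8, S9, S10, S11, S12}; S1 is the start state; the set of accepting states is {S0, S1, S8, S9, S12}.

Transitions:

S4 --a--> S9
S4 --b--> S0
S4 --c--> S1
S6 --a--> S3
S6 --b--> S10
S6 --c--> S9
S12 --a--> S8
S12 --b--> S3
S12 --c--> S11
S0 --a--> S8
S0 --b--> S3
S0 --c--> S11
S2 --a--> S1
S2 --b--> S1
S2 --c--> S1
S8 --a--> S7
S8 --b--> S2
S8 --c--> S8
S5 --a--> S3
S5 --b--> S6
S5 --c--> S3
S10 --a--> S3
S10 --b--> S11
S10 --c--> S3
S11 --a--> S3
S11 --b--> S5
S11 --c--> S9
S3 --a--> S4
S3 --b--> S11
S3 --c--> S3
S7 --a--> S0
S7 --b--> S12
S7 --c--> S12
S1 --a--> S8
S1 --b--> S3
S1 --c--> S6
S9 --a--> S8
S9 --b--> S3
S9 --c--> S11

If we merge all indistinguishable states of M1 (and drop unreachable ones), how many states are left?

6

Initial partition by acceptance: {S0,S1,S8,S9,S12} | {S2,S3,S4,S5,S6,S7,S10,S11}.
On input a, block {S0,S1,S8,S9,S12} splits into {S0,S1,S9,S12} and {S8}.
Refine {S2,S3,S4,S5,S6,S7,S10,S11} on symbol a: members go to different blocks, giving {S3,S5,S6,S10,S11} and {S2,S4,S7}.
Refine {S3,S5,S6,S10,S11} on symbol a: members go to different blocks, giving {S5,S6,S10,S11} and {S3}.
On input c, block {S5,S6,S10,S11} splits into {S5,S10} and {S6,S11}.
Stable partition: {S0,S1,S9,S12} | {S5,S10} | {S8} | {S2,S4,S7} | {S3} | {S6,S11} — 6 equivalence classes.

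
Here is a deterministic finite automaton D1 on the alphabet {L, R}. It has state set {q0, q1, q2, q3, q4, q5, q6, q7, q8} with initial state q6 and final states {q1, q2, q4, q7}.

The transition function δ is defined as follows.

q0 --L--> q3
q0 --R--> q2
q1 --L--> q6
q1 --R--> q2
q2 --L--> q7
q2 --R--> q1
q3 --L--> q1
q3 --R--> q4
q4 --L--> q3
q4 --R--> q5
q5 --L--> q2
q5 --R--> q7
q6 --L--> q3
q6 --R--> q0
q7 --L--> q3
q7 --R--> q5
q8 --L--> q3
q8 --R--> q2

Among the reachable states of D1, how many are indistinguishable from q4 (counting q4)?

2

Reachable states from the start: {q0,q1,q2,q3,q4,q5,q6,q7}. Unreachable: {q8} — drop them.
P0 = {q1,q2,q4,q7} | {q0,q3,q5,q6}.
Split {q1,q2,q4,q7} by δ(·,L) → {q1,q4,q7} and {q2}.
On input R, block {q1,q4,q7} splits into {q4,q7} and {q1}.
Refine {q0,q3,q5,q6} on symbol L: members go to different blocks, giving {q0,q6} and {q3} and {q5}.
On input R, block {q0,q6} splits into {q0} and {q6}.
No further refinement is possible. Final partition (7 blocks): {q4,q7} | {q0} | {q2} | {q1} | {q3} | {q5} | {q6}.
State q4 belongs to the block {q4,q7}, which has 2 states.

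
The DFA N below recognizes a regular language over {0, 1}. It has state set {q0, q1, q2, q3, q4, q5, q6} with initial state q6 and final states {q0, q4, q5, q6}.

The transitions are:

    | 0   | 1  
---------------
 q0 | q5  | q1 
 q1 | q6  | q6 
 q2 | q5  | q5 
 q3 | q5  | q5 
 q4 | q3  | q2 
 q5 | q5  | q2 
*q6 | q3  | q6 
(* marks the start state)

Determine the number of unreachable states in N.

3

No path from q6 leads to q0, q1, q4; the other 4 states are all reachable.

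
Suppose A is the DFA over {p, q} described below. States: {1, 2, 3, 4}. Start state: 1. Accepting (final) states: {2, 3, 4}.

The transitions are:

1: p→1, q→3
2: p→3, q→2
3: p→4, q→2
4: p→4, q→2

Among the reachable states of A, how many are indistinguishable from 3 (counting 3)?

Initial partition by acceptance: {2,3,4} | {1}.
No further refinement is possible. Final partition (2 blocks): {2,3,4} | {1}.
State 3 belongs to the block {2,3,4}, which has 3 states.

3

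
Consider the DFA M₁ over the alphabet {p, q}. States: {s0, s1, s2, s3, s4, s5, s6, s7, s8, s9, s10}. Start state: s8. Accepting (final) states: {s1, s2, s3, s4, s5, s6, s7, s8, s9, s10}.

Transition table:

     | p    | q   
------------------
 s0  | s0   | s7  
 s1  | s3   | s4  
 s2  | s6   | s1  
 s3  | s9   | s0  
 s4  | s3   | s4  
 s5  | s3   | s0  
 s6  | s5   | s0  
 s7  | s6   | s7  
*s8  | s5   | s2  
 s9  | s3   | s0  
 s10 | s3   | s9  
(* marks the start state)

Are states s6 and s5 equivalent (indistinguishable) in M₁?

States {s10} cannot be reached from the start state, so discard them.
Initial partition by acceptance: {s1,s2,s3,s4,s5,s6,s7,s8,s9} | {s0}.
Refine {s1,s2,s3,s4,s5,s6,s7,s8,s9} on symbol q: members go to different blocks, giving {s1,s2,s4,s7,s8} and {s3,s5,s6,s9}.
The partition is now stable with 3 blocks: {s1,s2,s4,s7,s8} | {s0} | {s3,s5,s6,s9}.
s6 and s5 lie in the same block of the stable partition, so they are equivalent — no string distinguishes them.

Yes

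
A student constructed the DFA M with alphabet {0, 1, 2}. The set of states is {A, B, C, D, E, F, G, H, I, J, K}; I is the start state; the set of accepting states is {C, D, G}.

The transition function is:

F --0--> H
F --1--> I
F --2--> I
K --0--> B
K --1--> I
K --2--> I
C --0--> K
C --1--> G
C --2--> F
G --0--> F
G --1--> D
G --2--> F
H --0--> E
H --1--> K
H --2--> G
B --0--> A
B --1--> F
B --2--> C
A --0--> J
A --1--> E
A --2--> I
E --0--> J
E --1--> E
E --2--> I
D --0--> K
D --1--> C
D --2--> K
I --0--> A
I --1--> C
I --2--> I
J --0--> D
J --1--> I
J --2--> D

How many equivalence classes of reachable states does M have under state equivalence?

6

Start with accepting vs non-accepting: {C,D,G} | {A,B,E,F,H,I,J,K}.
Split {A,B,E,F,H,I,J,K} by δ(·,0) → {A,B,E,F,H,I,K} and {J}.
Refine {A,B,E,F,H,I,K} on symbol 0: members go to different blocks, giving {B,F,H,I,K} and {A,E}.
On input 0, block {B,F,H,I,K} splits into {B,H,I} and {F,K}.
On input 1, block {B,H,I} splits into {B,H} and {I}.
No further refinement is possible. Final partition (6 blocks): {C,D,G} | {B,H} | {J} | {A,E} | {F,K} | {I}.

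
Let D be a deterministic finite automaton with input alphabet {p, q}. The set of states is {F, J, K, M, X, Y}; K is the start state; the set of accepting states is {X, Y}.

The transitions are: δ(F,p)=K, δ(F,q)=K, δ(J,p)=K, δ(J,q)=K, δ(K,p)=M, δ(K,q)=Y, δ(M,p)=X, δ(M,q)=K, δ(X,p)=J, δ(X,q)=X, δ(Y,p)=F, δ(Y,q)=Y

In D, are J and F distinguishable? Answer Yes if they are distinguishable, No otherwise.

All states are reachable from the start state.
Initial partition by acceptance: {X,Y} | {F,J,K,M}.
Refine {F,J,K,M} on symbol p: members go to different blocks, giving {F,J,K} and {M}.
On input p, block {F,J,K} splits into {F,J} and {K}.
Stable partition: {X,Y} | {F,J} | {M} | {K} — 4 equivalence classes.
J and F lie in the same block of the stable partition, so they are equivalent — no string distinguishes them.

No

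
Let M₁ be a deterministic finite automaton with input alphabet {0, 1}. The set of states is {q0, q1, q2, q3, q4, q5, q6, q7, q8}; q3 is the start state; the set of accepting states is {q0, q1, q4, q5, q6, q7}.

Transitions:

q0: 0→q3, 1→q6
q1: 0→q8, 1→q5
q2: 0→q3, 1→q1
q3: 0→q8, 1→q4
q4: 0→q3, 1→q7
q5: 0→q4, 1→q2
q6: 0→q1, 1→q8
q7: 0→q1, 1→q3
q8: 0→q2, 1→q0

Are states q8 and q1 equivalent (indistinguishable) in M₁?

No

All states are reachable from the start state.
Start with accepting vs non-accepting: {q0,q1,q4,q5,q6,q7} | {q2,q3,q8}.
On input 0, block {q0,q1,q4,q5,q6,q7} splits into {q0,q1,q4} and {q5,q6,q7}.
Stable partition: {q0,q1,q4} | {q2,q3,q8} | {q5,q6,q7} — 3 equivalence classes.
q8 and q1 end up in different blocks, so they are distinguishable. For instance, the string 'ε' is accepted from only q1.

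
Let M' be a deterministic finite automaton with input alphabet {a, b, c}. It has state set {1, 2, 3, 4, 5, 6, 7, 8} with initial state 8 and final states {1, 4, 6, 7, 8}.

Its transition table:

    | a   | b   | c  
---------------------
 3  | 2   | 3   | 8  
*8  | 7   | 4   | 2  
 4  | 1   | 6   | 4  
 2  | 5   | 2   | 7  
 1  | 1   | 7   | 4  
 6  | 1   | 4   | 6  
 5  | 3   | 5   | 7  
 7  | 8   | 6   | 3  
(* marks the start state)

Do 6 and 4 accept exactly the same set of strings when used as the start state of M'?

Yes

Initial partition by acceptance: {1,4,6,7,8} | {2,3,5}.
Split {1,4,6,7,8} by δ(·,c) → {1,4,6} and {7,8}.
Refine {1,4,6} on symbol b: members go to different blocks, giving {4,6} and {1}.
No further refinement is possible. Final partition (4 blocks): {4,6} | {2,3,5} | {7,8} | {1}.
6 and 4 lie in the same block of the stable partition, so they are equivalent — no string distinguishes them.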